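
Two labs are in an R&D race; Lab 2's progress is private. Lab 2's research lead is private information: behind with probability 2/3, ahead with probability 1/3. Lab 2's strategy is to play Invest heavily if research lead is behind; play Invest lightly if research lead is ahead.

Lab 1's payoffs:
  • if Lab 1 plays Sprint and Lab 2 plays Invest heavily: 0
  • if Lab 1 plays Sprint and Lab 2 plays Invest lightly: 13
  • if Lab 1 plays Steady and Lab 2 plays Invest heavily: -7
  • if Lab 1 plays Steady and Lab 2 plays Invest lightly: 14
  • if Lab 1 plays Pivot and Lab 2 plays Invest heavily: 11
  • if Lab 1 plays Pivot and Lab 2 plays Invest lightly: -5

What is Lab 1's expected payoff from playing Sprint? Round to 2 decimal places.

4.33

E[Sprint] = 2/3·0 + 1/3·13 = 0 + 13/3 = 13/3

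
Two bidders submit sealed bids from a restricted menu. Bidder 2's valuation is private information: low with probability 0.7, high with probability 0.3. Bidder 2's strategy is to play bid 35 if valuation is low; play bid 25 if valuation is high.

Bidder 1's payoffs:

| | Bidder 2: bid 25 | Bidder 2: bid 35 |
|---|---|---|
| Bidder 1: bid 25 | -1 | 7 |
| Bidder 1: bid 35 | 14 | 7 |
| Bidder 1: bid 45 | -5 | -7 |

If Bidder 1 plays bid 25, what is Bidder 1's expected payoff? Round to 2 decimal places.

E[bid 25] = 0.7·7 + 0.3·(-1) = 4.9 + (-0.3) = 4.6

4.60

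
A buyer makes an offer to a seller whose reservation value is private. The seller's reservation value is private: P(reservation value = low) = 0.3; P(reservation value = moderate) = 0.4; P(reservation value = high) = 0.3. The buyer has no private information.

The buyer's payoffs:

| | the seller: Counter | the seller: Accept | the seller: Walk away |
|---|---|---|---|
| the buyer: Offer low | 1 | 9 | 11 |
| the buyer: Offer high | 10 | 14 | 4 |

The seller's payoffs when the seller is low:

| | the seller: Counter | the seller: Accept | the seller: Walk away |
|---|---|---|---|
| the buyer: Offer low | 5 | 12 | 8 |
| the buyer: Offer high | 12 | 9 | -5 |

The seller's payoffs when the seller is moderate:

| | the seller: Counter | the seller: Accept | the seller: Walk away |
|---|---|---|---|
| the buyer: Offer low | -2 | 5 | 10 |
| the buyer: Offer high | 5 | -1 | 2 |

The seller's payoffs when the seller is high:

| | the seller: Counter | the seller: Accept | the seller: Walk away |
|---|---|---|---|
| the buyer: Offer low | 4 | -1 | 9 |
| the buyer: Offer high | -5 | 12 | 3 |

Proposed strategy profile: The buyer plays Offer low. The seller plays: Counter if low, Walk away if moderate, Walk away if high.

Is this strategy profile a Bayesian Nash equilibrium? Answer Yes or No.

The buyer plays Offer low: E[Offer low] = 0.3·(1) + 0.4·(11) + 0.3·(11) = 8; E[Offer high] = 5.8. Best-responding. ✓
The seller (reservation value low), facing Offer low: Counter gives 5, Accept gives 12, Walk away gives 8. Proposed Counter is not best — profitable deviation exists. ✗
The seller (reservation value moderate), facing Offer low: Counter gives -2, Accept gives 5, Walk away gives 10. Proposed Walk away is best. ✓
The seller (reservation value high), facing Offer low: Counter gives 4, Accept gives -1, Walk away gives 9. Proposed Walk away is best. ✓

No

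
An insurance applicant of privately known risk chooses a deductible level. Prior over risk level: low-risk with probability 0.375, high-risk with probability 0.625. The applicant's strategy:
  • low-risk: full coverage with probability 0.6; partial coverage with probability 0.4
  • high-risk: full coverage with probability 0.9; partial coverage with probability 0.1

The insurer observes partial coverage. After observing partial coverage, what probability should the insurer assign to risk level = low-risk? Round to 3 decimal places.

P(partial coverage) = 0.375·0.4 + 0.625·0.1 = 0.2125
P(low-risk | partial coverage) = (0.375·0.4) / 0.2125 = 0.15 / 0.2125 = 0.705882

0.706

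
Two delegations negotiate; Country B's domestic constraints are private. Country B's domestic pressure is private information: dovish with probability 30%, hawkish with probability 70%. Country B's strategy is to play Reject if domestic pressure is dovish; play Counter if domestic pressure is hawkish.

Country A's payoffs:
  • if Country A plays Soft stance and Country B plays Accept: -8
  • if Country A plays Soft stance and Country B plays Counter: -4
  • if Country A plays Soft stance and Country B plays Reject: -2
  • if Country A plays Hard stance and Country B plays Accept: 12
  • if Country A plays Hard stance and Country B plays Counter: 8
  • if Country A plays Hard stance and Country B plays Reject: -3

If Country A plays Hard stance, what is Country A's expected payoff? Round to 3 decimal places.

E[Hard stance] = 0.3·(-3) + 0.7·8 = (-0.9) + 5.6 = 4.7

4.700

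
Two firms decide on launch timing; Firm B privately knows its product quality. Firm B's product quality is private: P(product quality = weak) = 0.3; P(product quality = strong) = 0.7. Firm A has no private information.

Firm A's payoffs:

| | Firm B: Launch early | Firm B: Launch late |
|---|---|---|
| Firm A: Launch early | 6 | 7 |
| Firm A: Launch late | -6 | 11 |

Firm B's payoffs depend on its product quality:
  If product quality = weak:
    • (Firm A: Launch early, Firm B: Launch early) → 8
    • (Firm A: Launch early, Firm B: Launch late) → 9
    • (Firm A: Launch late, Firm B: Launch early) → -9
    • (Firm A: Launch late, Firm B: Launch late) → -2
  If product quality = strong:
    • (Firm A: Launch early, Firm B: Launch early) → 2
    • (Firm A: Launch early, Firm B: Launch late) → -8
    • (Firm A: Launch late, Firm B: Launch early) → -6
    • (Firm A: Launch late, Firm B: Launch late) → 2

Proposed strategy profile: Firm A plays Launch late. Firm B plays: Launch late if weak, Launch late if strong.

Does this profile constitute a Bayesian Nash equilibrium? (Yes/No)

Yes

Firm A plays Launch late: E[Launch late] = 0.3·(11) + 0.7·(11) = 11; E[Launch early] = 7. Best-responding. ✓
Firm B (product quality weak), facing Launch late: Launch early gives -9, Launch late gives -2. Proposed Launch late is best. ✓
Firm B (product quality strong), facing Launch late: Launch early gives -6, Launch late gives 2. Proposed Launch late is best. ✓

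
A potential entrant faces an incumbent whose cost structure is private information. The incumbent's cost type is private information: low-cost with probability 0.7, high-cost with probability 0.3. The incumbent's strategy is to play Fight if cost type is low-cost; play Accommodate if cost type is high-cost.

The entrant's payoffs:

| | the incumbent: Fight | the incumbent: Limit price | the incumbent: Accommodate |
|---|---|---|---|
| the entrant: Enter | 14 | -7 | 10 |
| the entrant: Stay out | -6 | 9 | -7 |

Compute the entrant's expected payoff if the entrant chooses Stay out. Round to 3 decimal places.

E[Stay out] = 0.7·(-6) + 0.3·(-7) = (-4.2) + (-2.1) = -6.3

-6.300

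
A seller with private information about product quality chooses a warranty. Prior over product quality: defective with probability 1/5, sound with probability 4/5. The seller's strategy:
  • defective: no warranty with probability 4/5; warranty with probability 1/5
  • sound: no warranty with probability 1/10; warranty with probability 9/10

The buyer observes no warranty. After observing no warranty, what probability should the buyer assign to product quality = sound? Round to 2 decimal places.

P(no warranty) = (1/5)·(4/5) + (4/5)·(1/10) = 6/25
P(sound | no warranty) = ((4/5)·(1/10)) / (6/25) = (2/25) / (6/25) = 1/3

0.33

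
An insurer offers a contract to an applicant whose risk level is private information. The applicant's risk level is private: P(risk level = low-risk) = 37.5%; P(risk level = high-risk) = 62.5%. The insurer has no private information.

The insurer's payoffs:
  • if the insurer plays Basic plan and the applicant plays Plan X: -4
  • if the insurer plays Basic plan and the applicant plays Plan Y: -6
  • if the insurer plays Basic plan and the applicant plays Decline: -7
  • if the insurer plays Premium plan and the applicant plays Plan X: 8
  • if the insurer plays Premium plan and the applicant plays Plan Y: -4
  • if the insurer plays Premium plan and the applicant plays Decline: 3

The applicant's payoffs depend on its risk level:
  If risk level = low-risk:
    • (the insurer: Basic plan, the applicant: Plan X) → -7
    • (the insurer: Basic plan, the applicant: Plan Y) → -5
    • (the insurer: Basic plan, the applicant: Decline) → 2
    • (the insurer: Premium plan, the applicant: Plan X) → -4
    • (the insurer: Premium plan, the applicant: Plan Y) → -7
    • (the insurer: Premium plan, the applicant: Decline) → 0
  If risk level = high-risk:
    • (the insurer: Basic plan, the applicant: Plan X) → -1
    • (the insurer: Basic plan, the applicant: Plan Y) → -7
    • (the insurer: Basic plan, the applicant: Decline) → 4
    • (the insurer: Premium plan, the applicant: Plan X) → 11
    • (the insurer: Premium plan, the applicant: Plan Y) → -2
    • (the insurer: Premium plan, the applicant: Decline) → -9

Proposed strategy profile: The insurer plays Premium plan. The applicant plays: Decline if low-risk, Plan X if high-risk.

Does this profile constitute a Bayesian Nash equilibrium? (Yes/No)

The insurer plays Premium plan: E[Premium plan] = 0.375·(3) + 0.625·(8) = 6.125; E[Basic plan] = -5.125. Best-responding. ✓
The applicant (risk level low-risk), facing Premium plan: Plan X gives -4, Plan Y gives -7, Decline gives 0. Proposed Decline is best. ✓
The applicant (risk level high-risk), facing Premium plan: Plan X gives 11, Plan Y gives -2, Decline gives -9. Proposed Plan X is best. ✓

Yes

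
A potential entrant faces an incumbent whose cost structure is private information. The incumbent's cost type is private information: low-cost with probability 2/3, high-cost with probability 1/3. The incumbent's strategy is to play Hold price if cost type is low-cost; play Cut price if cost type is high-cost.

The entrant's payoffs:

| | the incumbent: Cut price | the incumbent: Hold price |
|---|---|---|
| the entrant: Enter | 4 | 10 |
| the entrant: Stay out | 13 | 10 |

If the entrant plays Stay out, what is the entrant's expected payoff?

11

E[Stay out] = 2/3·10 + 1/3·13 = 20/3 + 13/3 = 11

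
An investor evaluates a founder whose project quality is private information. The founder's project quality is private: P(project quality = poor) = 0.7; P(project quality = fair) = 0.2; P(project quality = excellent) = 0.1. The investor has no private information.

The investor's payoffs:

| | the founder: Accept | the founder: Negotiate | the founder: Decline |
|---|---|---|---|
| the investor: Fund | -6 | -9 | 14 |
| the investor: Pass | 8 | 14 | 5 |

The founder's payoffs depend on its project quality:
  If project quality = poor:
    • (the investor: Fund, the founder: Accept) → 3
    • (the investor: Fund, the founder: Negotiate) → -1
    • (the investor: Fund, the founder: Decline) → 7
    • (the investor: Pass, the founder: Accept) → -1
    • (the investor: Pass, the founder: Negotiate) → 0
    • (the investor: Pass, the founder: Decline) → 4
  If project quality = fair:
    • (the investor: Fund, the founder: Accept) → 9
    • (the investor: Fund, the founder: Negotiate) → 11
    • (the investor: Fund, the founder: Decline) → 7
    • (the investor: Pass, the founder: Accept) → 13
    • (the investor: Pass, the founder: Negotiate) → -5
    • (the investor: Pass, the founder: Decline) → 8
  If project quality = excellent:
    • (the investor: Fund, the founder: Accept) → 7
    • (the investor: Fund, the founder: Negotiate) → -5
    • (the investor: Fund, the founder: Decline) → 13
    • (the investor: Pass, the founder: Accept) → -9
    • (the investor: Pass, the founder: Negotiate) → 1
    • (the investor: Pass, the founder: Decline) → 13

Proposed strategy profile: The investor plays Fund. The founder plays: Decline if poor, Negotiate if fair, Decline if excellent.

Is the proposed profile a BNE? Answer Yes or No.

The investor plays Fund: E[Fund] = 0.7·(14) + 0.2·(-9) + 0.1·(14) = 9.4; E[Pass] = 6.8. Best-responding. ✓
The founder (project quality poor), facing Fund: Accept gives 3, Negotiate gives -1, Decline gives 7. Proposed Decline is best. ✓
The founder (project quality fair), facing Fund: Accept gives 9, Negotiate gives 11, Decline gives 7. Proposed Negotiate is best. ✓
The founder (project quality excellent), facing Fund: Accept gives 7, Negotiate gives -5, Decline gives 13. Proposed Decline is best. ✓

Yes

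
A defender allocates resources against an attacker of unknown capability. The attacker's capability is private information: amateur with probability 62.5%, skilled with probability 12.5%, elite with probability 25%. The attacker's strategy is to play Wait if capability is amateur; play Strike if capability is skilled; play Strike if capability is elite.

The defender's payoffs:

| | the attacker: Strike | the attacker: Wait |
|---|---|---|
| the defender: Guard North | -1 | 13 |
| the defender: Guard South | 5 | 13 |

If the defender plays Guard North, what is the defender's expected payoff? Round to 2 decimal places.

E[Guard North] = 0.625·13 + 0.125·(-1) + 0.25·(-1) = 8.125 + (-0.125) + (-0.25) = 7.75

7.75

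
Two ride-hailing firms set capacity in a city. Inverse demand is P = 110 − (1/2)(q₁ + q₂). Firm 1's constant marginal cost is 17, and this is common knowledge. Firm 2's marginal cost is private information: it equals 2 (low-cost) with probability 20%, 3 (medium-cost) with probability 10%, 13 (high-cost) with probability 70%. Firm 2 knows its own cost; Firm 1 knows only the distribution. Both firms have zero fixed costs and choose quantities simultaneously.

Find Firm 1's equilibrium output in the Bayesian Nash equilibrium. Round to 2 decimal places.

57.20

Firm 2 with cost c maximizes (110 − (1/2)(q₁+q₂) − c)·q₂, giving q₂(c) = (110 − c − (1/2)q₁).
E[c₂] = 0.2·2 + 0.1·3 + 0.7·13 = 9.8
Firm 1's FOC against E[q₂] yields q₁ = (110 − 2·17 + E[c₂])/(3/2) = (110 − 34 + 9.8)/(3/2) = 57.2.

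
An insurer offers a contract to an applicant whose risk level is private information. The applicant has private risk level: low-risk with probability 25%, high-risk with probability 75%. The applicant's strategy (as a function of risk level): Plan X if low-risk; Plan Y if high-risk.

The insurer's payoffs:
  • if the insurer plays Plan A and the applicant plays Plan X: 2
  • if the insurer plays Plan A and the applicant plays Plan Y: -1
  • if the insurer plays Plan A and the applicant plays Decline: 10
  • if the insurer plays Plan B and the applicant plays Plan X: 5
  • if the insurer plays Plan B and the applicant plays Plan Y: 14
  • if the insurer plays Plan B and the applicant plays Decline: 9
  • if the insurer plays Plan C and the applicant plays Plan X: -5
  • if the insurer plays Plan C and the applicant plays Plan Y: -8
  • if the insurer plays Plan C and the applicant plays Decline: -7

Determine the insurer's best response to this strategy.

Plan B

Compute the insurer's expected payoff for each action, taking the expectation over the applicant's type.
E[Plan A] = 0.25·(2) + 0.75·(-1) = -0.25
E[Plan B] = 0.25·(5) + 0.75·(14) = 11.75
E[Plan C] = 0.25·(-5) + 0.75·(-8) = -7.25
Best response: Plan B (11.75 is the largest).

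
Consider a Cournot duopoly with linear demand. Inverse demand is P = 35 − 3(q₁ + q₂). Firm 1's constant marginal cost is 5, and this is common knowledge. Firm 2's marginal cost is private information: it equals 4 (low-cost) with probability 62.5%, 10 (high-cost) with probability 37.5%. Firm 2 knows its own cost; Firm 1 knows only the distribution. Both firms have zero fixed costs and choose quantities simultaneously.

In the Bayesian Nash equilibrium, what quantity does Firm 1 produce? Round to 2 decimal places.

Each type of Firm 2 best-responds to q₁; Firm 1 best-responds to the expected q₂ over Firm 2's types.
Firm 2 with cost c maximizes (35 − 3(q₁+q₂) − c)·q₂, giving q₂(c) = (35 − c − 3q₁)/6.
E[c₂] = 0.625·4 + 0.375·10 = 6.25
Firm 1's FOC against E[q₂] yields q₁ = (35 − 2·5 + E[c₂])/9 = (35 − 10 + 6.25)/9 = 3.47222.

3.47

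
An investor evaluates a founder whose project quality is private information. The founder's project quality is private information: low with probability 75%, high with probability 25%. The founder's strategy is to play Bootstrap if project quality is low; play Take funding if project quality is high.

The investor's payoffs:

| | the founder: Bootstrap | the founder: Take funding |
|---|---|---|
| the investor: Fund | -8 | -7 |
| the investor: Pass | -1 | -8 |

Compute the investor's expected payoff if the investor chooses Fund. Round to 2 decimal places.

-7.75

Take the expectation over the founder's project quality, weighting each type's action by its prior probability.
E[Fund] = 0.75·(-8) + 0.25·(-7) = (-6) + (-1.75) = -7.75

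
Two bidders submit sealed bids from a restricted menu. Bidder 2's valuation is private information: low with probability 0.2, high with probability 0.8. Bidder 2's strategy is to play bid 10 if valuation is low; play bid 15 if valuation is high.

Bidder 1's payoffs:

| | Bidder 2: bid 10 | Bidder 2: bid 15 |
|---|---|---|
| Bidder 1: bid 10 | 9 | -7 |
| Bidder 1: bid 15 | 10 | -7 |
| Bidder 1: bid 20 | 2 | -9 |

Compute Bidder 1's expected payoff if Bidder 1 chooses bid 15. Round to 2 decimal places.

E[bid 15] = 0.2·10 + 0.8·(-7) = 2 + (-5.6) = -3.6

-3.60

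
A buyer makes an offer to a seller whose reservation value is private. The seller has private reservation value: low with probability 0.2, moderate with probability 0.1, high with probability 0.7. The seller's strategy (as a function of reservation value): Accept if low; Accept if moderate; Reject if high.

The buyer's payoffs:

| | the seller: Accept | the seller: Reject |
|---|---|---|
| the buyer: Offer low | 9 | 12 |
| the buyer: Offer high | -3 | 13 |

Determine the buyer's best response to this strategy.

Offer low

E[Offer low] = 0.2·(9) + 0.1·(9) + 0.7·(12) = 11.1
E[Offer high] = 0.2·(-3) + 0.1·(-3) + 0.7·(13) = 8.2
Best response: Offer low (11.1 is the largest).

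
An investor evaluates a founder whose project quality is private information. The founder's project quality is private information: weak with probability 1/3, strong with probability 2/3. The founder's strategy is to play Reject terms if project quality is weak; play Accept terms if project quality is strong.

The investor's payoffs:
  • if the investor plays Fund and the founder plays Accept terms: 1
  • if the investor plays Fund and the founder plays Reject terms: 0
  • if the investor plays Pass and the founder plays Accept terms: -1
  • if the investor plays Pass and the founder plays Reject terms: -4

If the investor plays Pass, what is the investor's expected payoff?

E[Pass] = 1/3·(-4) + 2/3·(-1) = (-4/3) + (-2/3) = -2

-2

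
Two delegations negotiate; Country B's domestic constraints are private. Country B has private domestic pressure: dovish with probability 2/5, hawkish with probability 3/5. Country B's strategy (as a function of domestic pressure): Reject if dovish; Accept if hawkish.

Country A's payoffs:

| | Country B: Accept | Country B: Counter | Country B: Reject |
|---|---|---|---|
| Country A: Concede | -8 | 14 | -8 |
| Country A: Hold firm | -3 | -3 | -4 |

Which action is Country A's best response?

Hold firm

Compute Country A's expected payoff for each action, taking the expectation over Country B's type.
E[Concede] = 2/5·(-8) + 3/5·(-8) = -8
E[Hold firm] = 2/5·(-4) + 3/5·(-3) = -17/5
Best response: Hold firm (-17/5 is the largest).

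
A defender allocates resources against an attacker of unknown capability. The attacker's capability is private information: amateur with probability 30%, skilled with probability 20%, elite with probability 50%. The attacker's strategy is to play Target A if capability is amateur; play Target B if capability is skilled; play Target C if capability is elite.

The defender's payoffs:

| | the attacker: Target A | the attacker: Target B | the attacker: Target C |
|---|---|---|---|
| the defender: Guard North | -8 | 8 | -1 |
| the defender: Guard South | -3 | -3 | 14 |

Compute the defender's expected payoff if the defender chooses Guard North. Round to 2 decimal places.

-1.30

E[Guard North] = 0.3·(-8) + 0.2·8 + 0.5·(-1) = (-2.4) + 1.6 + (-0.5) = -1.3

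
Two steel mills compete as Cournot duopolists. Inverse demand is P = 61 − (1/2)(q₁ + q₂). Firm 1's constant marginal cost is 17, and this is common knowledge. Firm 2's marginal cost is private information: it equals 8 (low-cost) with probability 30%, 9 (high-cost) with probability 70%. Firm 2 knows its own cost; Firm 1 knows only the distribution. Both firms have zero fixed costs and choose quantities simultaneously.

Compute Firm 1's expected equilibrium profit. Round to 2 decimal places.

283.22

Type-c best response for Firm 2: q₂(c) = (61 − c) − q₁/2.
Firm 1 maximizes expected profit; its first-order condition is 61 − q₁ − (1/2)E[q₂] − 17 = 0.
Substituting E[q₂] and solving: E[c₂] = 8.7, so q₁ = (61 − 2·17 + 8.7)/(3/2) = 23.8.
E[P] = 61 − (1/2)·(q₁ + E[q₂]) = 28.9; Firm 1's expected profit = (E[P] − 17)·q₁ = (28.9 − 17)·23.8 = 283.22.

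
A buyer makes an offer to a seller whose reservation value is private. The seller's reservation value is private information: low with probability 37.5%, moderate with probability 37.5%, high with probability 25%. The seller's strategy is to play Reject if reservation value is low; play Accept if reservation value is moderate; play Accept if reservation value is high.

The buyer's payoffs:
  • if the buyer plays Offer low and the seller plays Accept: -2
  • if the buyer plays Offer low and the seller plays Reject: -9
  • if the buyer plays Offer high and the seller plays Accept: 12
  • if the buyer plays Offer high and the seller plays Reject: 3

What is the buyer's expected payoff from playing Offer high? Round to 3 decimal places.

E[Offer high] = 0.375·3 + 0.375·12 + 0.25·12 = 1.125 + 4.5 + 3 = 8.625

8.625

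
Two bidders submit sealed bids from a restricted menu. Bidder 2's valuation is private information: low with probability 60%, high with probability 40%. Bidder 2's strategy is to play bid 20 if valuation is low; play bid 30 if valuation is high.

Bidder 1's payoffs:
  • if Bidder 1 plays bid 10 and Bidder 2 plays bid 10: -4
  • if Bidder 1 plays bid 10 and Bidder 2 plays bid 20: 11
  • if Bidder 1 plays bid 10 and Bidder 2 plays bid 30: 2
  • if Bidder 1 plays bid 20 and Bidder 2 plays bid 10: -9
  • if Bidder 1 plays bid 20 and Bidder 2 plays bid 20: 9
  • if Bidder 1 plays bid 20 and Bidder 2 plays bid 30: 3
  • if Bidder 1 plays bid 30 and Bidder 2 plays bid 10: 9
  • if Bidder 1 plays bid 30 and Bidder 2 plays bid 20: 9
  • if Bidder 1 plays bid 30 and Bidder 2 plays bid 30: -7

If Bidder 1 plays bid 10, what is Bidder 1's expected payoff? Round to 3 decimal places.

7.400

E[bid 10] = 0.6·11 + 0.4·2 = 6.6 + 0.8 = 7.4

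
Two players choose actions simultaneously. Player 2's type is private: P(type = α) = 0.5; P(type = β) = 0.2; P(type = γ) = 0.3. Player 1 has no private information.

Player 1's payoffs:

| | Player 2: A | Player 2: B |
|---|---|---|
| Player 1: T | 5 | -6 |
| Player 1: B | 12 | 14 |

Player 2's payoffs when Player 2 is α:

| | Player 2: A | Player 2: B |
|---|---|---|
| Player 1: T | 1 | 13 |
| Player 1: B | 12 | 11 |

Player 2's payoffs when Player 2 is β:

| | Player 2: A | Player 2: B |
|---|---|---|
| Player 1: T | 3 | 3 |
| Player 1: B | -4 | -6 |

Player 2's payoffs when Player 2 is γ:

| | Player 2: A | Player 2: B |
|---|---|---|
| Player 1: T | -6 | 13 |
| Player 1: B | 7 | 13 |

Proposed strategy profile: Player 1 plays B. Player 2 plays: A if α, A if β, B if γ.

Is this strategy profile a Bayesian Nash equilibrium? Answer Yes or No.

Player 1 plays B: E[B] = 0.5·(12) + 0.2·(12) + 0.3·(14) = 12.6; E[T] = 1.7. Best-responding. ✓
Player 2 (type α), facing B: A gives 12, B gives 11. Proposed A is best. ✓
Player 2 (type β), facing B: A gives -4, B gives -6. Proposed A is best. ✓
Player 2 (type γ), facing B: A gives 7, B gives 13. Proposed B is best. ✓

Yes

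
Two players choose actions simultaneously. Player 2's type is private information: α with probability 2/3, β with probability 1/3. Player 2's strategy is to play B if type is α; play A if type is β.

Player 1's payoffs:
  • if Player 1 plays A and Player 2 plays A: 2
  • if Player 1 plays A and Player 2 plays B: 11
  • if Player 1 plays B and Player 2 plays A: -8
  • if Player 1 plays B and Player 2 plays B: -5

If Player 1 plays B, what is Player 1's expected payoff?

Take the expectation over Player 2's type, weighting each type's action by its prior probability.
E[B] = 2/3·(-5) + 1/3·(-8) = (-10/3) + (-8/3) = -6

-6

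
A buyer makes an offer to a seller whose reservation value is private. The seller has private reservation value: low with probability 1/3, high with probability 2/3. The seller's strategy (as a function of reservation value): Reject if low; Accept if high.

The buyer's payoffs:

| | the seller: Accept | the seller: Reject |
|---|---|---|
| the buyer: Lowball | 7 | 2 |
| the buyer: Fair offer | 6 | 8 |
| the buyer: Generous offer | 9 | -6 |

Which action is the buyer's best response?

Fair offer

E[Lowball] = 1/3·(2) + 2/3·(7) = 16/3
E[Fair offer] = 1/3·(8) + 2/3·(6) = 20/3
E[Generous offer] = 1/3·(-6) + 2/3·(9) = 4
Best response: Fair offer (20/3 is the largest).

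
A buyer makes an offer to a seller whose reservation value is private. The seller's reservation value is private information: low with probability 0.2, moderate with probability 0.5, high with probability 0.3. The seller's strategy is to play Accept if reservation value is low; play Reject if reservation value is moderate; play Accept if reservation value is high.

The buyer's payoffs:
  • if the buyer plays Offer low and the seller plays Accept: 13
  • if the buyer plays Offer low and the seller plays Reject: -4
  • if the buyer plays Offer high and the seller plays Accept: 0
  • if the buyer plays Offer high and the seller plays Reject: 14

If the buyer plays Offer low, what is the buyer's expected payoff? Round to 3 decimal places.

4.500

Take the expectation over the seller's reservation value, weighting each type's action by its prior probability.
E[Offer low] = 0.2·13 + 0.5·(-4) + 0.3·13 = 2.6 + (-2) + 3.9 = 4.5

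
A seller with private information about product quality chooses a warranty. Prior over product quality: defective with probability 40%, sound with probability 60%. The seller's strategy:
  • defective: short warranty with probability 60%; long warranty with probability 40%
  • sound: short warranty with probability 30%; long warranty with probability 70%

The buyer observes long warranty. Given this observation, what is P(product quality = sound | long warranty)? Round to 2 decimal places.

P(long warranty) = 0.4·0.4 + 0.6·0.7 = 0.58
P(sound | long warranty) = (0.6·0.7) / 0.58 = 0.42 / 0.58 = 0.724138

0.72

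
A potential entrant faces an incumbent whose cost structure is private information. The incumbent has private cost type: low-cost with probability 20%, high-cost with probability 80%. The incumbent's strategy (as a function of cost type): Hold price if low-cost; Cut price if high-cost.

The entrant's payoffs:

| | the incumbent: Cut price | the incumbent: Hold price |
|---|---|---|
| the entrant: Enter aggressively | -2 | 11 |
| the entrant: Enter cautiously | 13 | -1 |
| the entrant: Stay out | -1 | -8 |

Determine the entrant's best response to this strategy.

Compute the entrant's expected payoff for each action, taking the expectation over the incumbent's type.
E[Enter aggressively] = 0.2·(11) + 0.8·(-2) = 0.6
E[Enter cautiously] = 0.2·(-1) + 0.8·(13) = 10.2
E[Stay out] = 0.2·(-8) + 0.8·(-1) = -2.4
Best response: Enter cautiously (10.2 is the largest).

Enter cautiously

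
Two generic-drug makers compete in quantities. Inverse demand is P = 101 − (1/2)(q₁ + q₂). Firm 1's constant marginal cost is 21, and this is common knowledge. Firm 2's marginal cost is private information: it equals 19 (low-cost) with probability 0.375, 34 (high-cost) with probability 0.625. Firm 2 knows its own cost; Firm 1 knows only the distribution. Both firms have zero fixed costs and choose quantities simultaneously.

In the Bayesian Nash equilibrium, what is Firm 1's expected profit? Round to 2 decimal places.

1696.53

Type-c best response for Firm 2: q₂(c) = (101 − c) − q₁/2.
Firm 1 maximizes expected profit; its first-order condition is 101 − q₁ − (1/2)E[q₂] − 21 = 0.
Substituting E[q₂] and solving: E[c₂] = 28.375, so q₁ = (101 − 2·21 + 28.375)/(3/2) = 58.25.
E[P] = 101 − (1/2)·(q₁ + E[q₂]) = 50.125; Firm 1's expected profit = (E[P] − 21)·q₁ = (50.125 − 21)·58.25 = 1696.53.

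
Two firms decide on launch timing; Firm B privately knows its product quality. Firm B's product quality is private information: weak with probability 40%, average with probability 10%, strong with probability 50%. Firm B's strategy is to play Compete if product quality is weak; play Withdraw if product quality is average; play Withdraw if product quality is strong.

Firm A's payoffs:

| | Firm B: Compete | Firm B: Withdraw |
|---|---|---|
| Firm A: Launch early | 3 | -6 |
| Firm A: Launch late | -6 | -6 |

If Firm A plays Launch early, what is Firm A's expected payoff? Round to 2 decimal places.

E[Launch early] = 0.4·3 + 0.1·(-6) + 0.5·(-6) = 1.2 + (-0.6) + (-3) = -2.4

-2.40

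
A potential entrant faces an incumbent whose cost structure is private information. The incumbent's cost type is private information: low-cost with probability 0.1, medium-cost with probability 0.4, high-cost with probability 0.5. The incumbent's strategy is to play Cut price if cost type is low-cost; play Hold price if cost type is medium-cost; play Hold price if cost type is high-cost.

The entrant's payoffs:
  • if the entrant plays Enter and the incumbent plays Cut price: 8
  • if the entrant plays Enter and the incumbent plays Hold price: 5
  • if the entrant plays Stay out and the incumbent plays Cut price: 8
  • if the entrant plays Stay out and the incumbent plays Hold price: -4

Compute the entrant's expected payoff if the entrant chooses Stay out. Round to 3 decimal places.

E[Stay out] = 0.1·8 + 0.4·(-4) + 0.5·(-4) = 0.8 + (-1.6) + (-2) = -2.8

-2.800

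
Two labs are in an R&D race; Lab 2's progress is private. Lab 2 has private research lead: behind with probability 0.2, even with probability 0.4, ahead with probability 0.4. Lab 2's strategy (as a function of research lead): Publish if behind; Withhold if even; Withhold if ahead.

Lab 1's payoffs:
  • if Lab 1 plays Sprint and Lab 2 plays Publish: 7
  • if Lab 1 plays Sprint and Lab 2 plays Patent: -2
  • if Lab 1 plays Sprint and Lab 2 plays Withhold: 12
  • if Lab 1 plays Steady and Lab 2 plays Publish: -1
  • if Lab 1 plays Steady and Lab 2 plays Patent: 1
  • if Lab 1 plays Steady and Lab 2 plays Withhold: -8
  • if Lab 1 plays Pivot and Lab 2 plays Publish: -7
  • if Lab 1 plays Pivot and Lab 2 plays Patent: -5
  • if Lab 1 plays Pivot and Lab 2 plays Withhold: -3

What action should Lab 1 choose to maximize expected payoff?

Sprint

Compute Lab 1's expected payoff for each action, taking the expectation over Lab 2's type.
E[Sprint] = 0.2·(7) + 0.4·(12) + 0.4·(12) = 11
E[Steady] = 0.2·(-1) + 0.4·(-8) + 0.4·(-8) = -6.6
E[Pivot] = 0.2·(-7) + 0.4·(-3) + 0.4·(-3) = -3.8
Best response: Sprint (11 is the largest).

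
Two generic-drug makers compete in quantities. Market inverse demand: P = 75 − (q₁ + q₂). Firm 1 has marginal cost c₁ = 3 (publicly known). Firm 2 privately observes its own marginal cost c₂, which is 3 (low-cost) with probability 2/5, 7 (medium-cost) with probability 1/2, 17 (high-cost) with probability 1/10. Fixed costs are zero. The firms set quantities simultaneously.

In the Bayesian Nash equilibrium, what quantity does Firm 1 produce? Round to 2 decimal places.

25.13

Firm 2 with cost c maximizes (75 − (q₁+q₂) − c)·q₂, giving q₂(c) = (75 − c − q₁)/2.
E[c₂] = 2/5·3 + 1/2·7 + 1/10·17 = 6.4
Firm 1's FOC against E[q₂] yields q₁ = (75 − 2·3 + E[c₂])/3 = (75 − 6 + 6.4)/3 = 25.1333.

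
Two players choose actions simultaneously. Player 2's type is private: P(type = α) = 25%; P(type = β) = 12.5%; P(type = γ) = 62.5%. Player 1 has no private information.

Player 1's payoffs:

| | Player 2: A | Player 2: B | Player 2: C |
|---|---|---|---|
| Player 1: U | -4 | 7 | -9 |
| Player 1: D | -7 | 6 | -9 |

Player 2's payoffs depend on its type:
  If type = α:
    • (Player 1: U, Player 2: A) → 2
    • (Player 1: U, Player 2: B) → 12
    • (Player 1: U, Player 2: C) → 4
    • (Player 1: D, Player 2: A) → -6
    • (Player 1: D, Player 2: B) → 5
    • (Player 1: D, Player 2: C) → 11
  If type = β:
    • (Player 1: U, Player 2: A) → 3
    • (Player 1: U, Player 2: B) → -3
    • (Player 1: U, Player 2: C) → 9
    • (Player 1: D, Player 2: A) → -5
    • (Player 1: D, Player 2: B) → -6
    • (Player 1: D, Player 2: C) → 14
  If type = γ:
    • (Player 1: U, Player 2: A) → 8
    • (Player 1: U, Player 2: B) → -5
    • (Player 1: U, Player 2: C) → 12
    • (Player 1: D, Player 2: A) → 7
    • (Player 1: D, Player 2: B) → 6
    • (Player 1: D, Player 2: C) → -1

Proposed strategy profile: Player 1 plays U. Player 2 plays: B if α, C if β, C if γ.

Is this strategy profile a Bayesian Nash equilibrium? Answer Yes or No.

Yes

A profile is a BNE iff every type of every player is best-responding given beliefs about the other side.
Player 1 plays U: E[U] = 0.25·(7) + 0.125·(-9) + 0.625·(-9) = -5; E[D] = -5.25. Best-responding. ✓
Player 2 (type α), facing U: A gives 2, B gives 12, C gives 4. Proposed B is best. ✓
Player 2 (type β), facing U: A gives 3, B gives -3, C gives 9. Proposed C is best. ✓
Player 2 (type γ), facing U: A gives 8, B gives -5, C gives 12. Proposed C is best. ✓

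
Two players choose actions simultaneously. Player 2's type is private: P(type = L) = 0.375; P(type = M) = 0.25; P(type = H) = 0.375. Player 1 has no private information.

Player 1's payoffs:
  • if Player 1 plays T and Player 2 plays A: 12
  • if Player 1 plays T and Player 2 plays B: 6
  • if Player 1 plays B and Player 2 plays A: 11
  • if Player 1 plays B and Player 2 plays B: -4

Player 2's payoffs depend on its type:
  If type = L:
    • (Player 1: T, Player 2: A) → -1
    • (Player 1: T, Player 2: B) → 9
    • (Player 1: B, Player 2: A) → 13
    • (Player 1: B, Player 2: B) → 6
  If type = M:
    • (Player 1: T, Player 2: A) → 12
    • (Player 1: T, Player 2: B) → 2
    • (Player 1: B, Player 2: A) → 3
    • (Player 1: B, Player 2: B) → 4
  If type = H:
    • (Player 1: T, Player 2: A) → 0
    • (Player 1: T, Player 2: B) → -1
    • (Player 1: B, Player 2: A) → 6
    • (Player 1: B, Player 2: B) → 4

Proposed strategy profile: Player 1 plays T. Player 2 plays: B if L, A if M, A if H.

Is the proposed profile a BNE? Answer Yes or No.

A profile is a BNE iff every type of every player is best-responding given beliefs about the other side.
Player 1 plays T: E[T] = 0.375·(6) + 0.25·(12) + 0.375·(12) = 9.75; E[B] = 5.375. Best-responding. ✓
Player 2 (type L), facing T: A gives -1, B gives 9. Proposed B is best. ✓
Player 2 (type M), facing T: A gives 12, B gives 2. Proposed A is best. ✓
Player 2 (type H), facing T: A gives 0, B gives -1. Proposed A is best. ✓

Yes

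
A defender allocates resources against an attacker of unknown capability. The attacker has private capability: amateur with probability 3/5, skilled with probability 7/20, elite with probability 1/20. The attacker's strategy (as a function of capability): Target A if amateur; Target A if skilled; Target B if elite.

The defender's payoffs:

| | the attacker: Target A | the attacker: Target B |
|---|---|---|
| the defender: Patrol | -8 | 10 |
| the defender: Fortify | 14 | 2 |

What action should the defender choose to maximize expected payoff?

Fortify

Compute the defender's expected payoff for each action, taking the expectation over the attacker's type.
E[Patrol] = 3/5·(-8) + 7/20·(-8) + 1/20·(10) = -71/10
E[Fortify] = 3/5·(14) + 7/20·(14) + 1/20·(2) = 67/5
Best response: Fortify (67/5 is the largest).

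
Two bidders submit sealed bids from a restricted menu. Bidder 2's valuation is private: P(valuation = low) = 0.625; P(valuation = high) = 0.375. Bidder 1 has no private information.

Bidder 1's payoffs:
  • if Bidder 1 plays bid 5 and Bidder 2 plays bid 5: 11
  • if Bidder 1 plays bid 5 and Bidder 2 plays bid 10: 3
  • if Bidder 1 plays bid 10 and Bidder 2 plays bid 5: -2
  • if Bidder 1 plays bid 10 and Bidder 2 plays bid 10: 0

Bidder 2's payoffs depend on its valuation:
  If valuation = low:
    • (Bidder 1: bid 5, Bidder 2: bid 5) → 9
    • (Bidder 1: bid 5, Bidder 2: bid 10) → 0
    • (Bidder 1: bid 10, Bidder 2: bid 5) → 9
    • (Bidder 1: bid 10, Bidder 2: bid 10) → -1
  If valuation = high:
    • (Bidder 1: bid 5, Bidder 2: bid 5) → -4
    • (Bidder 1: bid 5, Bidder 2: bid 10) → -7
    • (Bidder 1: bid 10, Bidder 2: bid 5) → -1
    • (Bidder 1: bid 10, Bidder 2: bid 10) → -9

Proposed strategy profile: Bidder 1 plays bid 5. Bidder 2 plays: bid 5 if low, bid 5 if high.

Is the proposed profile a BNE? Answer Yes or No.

A profile is a BNE iff every type of every player is best-responding given beliefs about the other side.
Bidder 1 plays bid 5: E[bid 5] = 0.625·(11) + 0.375·(11) = 11; E[bid 10] = -2. Best-responding. ✓
Bidder 2 (valuation low), facing bid 5: bid 5 gives 9, bid 10 gives 0. Proposed bid 5 is best. ✓
Bidder 2 (valuation high), facing bid 5: bid 5 gives -4, bid 10 gives -7. Proposed bid 5 is best. ✓

Yes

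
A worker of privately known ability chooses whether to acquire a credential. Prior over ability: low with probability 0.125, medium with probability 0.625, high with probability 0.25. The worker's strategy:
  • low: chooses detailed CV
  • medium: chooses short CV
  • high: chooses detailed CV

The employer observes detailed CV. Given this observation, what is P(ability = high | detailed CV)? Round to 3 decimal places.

0.667

P(detailed CV) = 0.125·1 + 0.625·0 + 0.25·1 = 0.375
P(high | detailed CV) = (0.25·1) / 0.375 = 0.25 / 0.375 = 0.666667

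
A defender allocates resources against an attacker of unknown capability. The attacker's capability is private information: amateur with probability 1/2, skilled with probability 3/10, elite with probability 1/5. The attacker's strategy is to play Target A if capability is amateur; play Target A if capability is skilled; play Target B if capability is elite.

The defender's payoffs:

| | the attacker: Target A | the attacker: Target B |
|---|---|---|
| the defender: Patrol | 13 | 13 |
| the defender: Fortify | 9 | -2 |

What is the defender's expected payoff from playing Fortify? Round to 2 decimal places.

Take the expectation over the attacker's capability, weighting each type's action by its prior probability.
E[Fortify] = 1/2·9 + 3/10·9 + 1/5·(-2) = 9/2 + 27/10 + (-2/5) = 34/5

6.80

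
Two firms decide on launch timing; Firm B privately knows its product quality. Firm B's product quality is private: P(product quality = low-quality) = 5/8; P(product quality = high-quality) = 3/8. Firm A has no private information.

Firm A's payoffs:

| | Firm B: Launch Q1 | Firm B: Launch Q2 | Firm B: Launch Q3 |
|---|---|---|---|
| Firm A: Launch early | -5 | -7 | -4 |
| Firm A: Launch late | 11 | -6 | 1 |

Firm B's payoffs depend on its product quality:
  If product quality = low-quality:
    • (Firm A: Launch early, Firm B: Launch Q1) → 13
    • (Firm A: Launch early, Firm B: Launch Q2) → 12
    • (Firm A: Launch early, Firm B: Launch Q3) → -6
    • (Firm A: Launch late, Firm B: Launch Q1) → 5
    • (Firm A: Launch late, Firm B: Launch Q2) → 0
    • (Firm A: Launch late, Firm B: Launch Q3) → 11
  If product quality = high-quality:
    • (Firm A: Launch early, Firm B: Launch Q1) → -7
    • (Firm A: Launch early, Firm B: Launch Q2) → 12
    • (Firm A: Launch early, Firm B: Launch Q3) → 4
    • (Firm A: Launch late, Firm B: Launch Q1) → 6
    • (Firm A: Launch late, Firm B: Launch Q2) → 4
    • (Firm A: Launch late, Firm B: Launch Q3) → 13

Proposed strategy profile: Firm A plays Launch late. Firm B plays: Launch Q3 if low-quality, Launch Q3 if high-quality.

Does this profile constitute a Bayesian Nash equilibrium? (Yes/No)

Firm A plays Launch late: E[Launch late] = 5/8·(1) + 3/8·(1) = 1; E[Launch early] = -4. Best-responding. ✓
Firm B (product quality low-quality), facing Launch late: Launch Q1 gives 5, Launch Q2 gives 0, Launch Q3 gives 11. Proposed Launch Q3 is best. ✓
Firm B (product quality high-quality), facing Launch late: Launch Q1 gives 6, Launch Q2 gives 4, Launch Q3 gives 13. Proposed Launch Q3 is best. ✓

Yes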